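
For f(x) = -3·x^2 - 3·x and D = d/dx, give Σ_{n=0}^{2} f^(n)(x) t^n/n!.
- 3 t^{2} - 3 t \left(2 x + 1\right) - 3 x^{2} - 3 x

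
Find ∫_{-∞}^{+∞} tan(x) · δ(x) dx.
0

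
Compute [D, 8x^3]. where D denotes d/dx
24 x^{2}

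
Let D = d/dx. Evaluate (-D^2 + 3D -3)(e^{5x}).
- 13 e^{5 x}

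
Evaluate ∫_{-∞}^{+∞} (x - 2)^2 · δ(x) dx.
4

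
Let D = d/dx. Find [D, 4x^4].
16 x^{3}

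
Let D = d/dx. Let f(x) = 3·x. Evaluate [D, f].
3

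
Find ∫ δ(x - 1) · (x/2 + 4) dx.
\frac{9}{2}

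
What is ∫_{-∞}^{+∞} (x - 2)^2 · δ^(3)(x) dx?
0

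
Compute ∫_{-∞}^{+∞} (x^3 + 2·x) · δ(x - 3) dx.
33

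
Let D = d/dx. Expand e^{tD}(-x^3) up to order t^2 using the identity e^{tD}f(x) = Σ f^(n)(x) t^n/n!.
x \left(- 3 t^{2} - 3 t x - x^{2}\right)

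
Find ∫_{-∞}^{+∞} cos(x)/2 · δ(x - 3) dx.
\frac{\cos{\left(3 \right)}}{2}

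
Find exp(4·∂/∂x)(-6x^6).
- 6 x^{6} - 144 x^{5} - 1440 x^{4} - 7680 x^{3} - 23040 x^{2} - 36864 x - 24576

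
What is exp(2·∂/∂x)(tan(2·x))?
\tan{\left(2 x + 4 \right)}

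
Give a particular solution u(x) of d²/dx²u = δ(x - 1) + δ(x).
\frac{|x - 1|}{2} + \frac{|x|}{2}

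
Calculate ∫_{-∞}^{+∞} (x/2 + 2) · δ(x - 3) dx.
\frac{7}{2}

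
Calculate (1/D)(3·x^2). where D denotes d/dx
x^{3}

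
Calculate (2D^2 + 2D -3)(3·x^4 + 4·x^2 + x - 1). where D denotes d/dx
- 9 x^{4} + 24 x^{3} + 60 x^{2} + 13 x + 21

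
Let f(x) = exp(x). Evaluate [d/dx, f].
e^{x}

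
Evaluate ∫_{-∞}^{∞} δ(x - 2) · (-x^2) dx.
-4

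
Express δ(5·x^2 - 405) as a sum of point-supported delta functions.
\frac{\delta(x - 9) + \delta(x + 9)}{90}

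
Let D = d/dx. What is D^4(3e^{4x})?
768 e^{4 x}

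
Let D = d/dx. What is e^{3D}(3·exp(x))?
3 e^{x + 3}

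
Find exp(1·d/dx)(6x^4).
6 x^{4} + 24 x^{3} + 36 x^{2} + 24 x + 6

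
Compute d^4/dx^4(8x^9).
24192 x^{5}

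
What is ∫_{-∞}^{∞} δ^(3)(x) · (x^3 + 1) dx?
-6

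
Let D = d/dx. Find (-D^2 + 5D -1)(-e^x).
- 3 e^{x}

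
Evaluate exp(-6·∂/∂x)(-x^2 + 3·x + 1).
- x^{2} + 15 x - 53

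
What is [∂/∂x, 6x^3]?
18 x^{2}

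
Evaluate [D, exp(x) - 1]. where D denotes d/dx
e^{x}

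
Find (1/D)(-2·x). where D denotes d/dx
- x^{2}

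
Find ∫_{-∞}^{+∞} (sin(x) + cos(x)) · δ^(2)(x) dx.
-1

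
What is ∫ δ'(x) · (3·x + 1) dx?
-3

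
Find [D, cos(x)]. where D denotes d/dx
- \sin{\left(x \right)}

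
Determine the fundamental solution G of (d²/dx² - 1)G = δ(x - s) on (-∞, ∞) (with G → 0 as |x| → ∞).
-\frac{e^{-|x-s|}}{2}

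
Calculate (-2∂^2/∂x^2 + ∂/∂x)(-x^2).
4 - 2 x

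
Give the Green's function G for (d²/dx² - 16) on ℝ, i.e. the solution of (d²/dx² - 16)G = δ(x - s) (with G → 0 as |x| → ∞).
-\frac{e^{-4|x-s|}}{8}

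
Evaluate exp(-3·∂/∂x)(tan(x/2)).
\tan{\left(\frac{x}{2} - \frac{3}{2} \right)}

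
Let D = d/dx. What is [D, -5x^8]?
- 40 x^{7}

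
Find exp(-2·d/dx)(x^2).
x^{2} - 4 x + 4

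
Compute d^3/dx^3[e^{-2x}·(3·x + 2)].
4 \left(5 - 6 x\right) e^{- 2 x}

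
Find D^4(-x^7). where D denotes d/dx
- 840 x^{3}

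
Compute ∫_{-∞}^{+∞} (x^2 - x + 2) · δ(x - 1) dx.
2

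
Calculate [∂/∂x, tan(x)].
\frac{1}{\cos^{2}{\left(x \right)}}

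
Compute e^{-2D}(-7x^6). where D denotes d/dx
- 7 x^{6} + 84 x^{5} - 420 x^{4} + 1120 x^{3} - 1680 x^{2} + 1344 x - 448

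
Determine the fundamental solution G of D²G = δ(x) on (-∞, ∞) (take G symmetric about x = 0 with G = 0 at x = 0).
\frac{|x|}{2}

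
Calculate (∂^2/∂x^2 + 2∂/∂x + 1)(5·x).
5 x + 10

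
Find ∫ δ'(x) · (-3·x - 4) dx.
3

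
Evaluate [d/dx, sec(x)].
\tan{\left(x \right)} \sec{\left(x \right)}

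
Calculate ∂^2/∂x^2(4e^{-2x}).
16 e^{- 2 x}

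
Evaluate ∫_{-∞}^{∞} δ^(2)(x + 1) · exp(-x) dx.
e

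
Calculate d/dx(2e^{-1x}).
- 2 e^{- x}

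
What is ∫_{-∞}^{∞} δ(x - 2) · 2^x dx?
4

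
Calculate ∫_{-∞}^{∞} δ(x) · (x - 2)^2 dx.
4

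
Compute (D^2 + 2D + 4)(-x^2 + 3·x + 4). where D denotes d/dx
- 4 x^{2} + 8 x + 20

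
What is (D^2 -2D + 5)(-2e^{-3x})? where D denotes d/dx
- 40 e^{- 3 x}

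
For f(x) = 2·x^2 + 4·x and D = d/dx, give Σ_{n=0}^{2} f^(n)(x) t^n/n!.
2 t^{2} + 4 t \left(x + 1\right) + 2 x^{2} + 4 x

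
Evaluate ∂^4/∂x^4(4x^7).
3360 x^{3}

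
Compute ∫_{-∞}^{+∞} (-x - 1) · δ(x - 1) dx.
-2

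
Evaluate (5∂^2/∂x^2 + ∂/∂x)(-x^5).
5 x^{3} \left(- x - 20\right)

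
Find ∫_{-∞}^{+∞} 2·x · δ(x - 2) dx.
4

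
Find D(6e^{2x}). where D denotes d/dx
12 e^{2 x}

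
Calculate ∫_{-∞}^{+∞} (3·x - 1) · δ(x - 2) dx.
5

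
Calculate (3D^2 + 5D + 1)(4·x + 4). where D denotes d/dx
4 x + 24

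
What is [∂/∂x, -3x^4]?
- 12 x^{3}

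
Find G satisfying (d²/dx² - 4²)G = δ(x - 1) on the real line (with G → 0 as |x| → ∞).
-\frac{e^{-4|x - 1|}}{8}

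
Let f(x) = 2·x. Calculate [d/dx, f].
2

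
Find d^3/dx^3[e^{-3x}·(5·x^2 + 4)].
9 \left(- 15 x^{2} + 30 x - 22\right) e^{- 3 x}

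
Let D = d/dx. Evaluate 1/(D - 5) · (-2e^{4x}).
2 e^{4 x}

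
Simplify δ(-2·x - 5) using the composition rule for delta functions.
\frac{\delta(x + 5/2)}{2}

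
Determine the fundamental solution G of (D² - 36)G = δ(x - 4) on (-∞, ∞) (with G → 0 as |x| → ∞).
-\frac{e^{-6|x - 4|}}{12}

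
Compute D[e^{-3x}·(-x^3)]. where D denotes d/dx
3 x^{2} \left(x - 1\right) e^{- 3 x}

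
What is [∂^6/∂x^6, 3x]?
18\frac{d^{5}}{dx^{5}}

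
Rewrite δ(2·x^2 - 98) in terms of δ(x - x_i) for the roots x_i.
\frac{\delta(x - 7) + \delta(x + 7)}{28}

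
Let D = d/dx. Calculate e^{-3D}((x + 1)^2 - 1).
x^{2} - 4 x + 3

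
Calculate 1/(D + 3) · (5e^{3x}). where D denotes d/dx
\frac{5 e^{3 x}}{6}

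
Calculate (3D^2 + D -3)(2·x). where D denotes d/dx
2 - 6 x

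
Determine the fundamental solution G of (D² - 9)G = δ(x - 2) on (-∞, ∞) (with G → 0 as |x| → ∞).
-\frac{e^{-3|x - 2|}}{6}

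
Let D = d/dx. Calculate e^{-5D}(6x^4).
6 x^{4} - 120 x^{3} + 900 x^{2} - 3000 x + 3750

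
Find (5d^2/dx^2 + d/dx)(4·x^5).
20 x^{3} \left(x + 20\right)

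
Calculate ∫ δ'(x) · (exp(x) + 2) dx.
-1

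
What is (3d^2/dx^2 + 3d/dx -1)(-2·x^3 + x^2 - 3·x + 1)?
2 x^{3} - 19 x^{2} - 27 x - 4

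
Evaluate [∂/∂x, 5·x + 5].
5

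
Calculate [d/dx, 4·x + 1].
4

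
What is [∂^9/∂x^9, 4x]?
36\frac{d^{8}}{dx^{8}}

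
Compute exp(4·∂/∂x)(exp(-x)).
e^{- x - 4}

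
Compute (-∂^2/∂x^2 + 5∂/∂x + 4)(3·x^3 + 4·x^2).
12 x^{3} + 61 x^{2} + 22 x - 8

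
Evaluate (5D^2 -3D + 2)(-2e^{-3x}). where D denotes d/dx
- 112 e^{- 3 x}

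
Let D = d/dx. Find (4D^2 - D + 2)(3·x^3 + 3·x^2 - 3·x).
6 x^{3} - 3 x^{2} + 60 x + 27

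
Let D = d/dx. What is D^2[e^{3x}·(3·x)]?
\left(27 x + 18\right) e^{3 x}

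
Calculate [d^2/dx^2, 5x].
10\frac{d}{dx}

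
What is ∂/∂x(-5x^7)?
- 35 x^{6}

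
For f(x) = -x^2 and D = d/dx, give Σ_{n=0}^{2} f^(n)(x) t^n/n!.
- t^{2} - 2 t x - x^{2}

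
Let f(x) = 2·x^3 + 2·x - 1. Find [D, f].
6 x^{2} + 2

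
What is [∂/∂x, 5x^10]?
50 x^{9}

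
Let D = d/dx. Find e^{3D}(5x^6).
5 x^{6} + 90 x^{5} + 675 x^{4} + 2700 x^{3} + 6075 x^{2} + 7290 x + 3645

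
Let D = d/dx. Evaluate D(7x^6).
42 x^{5}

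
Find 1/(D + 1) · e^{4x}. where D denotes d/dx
\frac{e^{4 x}}{5}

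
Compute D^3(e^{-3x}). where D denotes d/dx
- 27 e^{- 3 x}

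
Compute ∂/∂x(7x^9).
63 x^{8}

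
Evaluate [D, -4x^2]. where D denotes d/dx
- 8 x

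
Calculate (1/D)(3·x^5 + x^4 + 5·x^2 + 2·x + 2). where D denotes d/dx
\frac{x^{6}}{2} + \frac{x^{5}}{5} + \frac{5 x^{3}}{3} + x^{2} + 2 x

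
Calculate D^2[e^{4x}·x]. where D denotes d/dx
\left(16 x + 8\right) e^{4 x}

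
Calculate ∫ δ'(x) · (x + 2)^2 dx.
-4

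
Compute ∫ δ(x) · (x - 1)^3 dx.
-1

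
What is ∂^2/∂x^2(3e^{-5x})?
75 e^{- 5 x}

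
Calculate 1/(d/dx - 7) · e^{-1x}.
- \frac{e^{- x}}{8}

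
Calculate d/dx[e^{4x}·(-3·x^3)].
x^{2} \left(- 12 x - 9\right) e^{4 x}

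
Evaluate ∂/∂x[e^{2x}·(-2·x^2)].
4 x \left(- x - 1\right) e^{2 x}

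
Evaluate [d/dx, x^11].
11 x^{10}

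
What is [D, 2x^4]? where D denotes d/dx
8 x^{3}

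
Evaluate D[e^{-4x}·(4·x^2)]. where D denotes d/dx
8 x \left(1 - 2 x\right) e^{- 4 x}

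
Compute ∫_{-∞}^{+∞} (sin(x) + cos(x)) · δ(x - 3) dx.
\cos{\left(3 \right)} + \sin{\left(3 \right)}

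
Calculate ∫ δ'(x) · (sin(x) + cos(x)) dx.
-1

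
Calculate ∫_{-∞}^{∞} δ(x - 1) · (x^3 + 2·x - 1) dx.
2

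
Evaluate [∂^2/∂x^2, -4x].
-8\frac{d}{dx}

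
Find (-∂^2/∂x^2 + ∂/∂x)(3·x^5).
15 x^{3} \left(x - 4\right)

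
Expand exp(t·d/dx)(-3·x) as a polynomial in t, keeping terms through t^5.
- 3 t - 3 x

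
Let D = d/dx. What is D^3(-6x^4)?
- 144 x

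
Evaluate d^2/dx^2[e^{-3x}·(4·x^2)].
4 \left(9 x^{2} - 12 x + 2\right) e^{- 3 x}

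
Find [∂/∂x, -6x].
-6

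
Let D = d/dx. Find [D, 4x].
4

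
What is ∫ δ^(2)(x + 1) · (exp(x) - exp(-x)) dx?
- 2 \sinh{\left(1 \right)}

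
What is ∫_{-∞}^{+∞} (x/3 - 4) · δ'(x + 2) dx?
- \frac{1}{3}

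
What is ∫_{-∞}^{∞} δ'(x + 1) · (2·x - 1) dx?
-2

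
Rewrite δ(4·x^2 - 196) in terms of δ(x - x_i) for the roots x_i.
\frac{\delta(x - 7) + \delta(x + 7)}{56}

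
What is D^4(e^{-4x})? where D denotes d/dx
256 e^{- 4 x}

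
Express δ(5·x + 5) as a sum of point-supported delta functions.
\frac{\delta(x + 1)}{5}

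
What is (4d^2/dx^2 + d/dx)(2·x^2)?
4 x + 16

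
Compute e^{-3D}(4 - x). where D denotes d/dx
7 - x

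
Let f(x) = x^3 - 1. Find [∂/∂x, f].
3 x^{2}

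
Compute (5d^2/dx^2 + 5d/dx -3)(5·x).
25 - 15 x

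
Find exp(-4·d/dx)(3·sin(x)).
3 \sin{\left(x - 4 \right)}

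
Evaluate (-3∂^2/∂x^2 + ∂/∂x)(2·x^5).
10 x^{3} \left(x - 12\right)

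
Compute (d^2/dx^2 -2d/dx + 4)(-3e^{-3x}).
- 57 e^{- 3 x}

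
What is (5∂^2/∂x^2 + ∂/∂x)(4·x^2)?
8 x + 40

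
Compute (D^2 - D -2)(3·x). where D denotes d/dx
- 6 x - 3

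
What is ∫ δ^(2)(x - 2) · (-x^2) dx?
-2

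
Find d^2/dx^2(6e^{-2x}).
24 e^{- 2 x}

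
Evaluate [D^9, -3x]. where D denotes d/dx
-27D^{8}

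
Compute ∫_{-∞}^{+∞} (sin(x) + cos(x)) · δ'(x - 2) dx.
- \cos{\left(2 \right)} + \sin{\left(2 \right)}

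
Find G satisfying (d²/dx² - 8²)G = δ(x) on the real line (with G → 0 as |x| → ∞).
-\frac{e^{-8|x|}}{16}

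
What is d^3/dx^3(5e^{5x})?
625 e^{5 x}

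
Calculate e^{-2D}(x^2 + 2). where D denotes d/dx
x^{2} - 4 x + 6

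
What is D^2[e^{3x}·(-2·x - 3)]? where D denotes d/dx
\left(- 18 x - 39\right) e^{3 x}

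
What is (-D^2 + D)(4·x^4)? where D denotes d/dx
16 x^{2} \left(x - 3\right)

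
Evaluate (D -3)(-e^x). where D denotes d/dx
2 e^{x}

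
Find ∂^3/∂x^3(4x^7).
840 x^{4}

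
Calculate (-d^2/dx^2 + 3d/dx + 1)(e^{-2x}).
- 9 e^{- 2 x}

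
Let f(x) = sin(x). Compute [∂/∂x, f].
\cos{\left(x \right)}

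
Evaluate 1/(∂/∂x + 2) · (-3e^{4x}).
- \frac{e^{4 x}}{2}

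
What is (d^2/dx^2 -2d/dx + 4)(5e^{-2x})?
60 e^{- 2 x}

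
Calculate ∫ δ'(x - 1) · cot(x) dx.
\frac{1}{\sin^{2}{\left(1 \right)}}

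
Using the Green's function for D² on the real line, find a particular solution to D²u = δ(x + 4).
\frac{|x + 4|}{2}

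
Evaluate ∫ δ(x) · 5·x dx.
0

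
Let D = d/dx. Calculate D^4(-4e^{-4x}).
- 1024 e^{- 4 x}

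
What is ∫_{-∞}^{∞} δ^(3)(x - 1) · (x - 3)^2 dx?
0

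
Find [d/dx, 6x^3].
18 x^{2}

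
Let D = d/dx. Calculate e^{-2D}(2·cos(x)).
2 \cos{\left(x - 2 \right)}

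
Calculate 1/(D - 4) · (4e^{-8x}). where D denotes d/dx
- \frac{e^{- 8 x}}{3}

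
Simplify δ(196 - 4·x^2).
\frac{\delta(x - 7) + \delta(x + 7)}{56}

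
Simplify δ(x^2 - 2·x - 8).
\frac{\delta(x - 4) + \delta(x + 2)}{6}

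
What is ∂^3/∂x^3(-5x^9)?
- 2520 x^{6}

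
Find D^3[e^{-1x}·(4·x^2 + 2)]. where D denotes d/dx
2 \left(- 2 x^{2} + 12 x - 13\right) e^{- x}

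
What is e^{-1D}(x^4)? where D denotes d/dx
x^{4} - 4 x^{3} + 6 x^{2} - 4 x + 1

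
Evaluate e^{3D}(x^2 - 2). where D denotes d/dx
x^{2} + 6 x + 7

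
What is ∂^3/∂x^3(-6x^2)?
0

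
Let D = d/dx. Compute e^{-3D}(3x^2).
3 x^{2} - 18 x + 27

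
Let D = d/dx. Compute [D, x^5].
5 x^{4}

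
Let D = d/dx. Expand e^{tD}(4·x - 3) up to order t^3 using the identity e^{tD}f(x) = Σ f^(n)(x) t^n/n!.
4 t + 4 x - 3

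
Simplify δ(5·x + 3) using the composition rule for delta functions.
\frac{\delta(x + 3/5)}{5}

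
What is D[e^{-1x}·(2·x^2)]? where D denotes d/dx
2 x \left(2 - x\right) e^{- x}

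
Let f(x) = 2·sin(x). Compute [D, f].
2 \cos{\left(x \right)}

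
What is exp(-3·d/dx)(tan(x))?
\tan{\left(x - 3 \right)}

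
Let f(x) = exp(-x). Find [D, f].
- e^{- x}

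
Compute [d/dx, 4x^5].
20 x^{4}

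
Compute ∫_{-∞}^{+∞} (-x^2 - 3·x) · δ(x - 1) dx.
-4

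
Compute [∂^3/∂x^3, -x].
-3\frac{d^{2}}{dx^{2}}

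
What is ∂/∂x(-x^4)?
- 4 x^{3}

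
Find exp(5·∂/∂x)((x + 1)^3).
x^{3} + 18 x^{2} + 108 x + 216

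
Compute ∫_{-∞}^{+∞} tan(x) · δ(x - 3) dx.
\tan{\left(3 \right)}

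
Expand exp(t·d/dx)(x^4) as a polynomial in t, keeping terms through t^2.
x^{2} \left(6 t^{2} + 4 t x + x^{2}\right)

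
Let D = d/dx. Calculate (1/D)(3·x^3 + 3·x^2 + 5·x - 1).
\frac{3 x^{4}}{4} + x^{3} + \frac{5 x^{2}}{2} - x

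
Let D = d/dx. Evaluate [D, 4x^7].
28 x^{6}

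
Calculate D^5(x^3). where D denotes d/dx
0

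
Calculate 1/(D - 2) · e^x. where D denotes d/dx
- e^{x}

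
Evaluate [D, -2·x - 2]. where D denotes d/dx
-2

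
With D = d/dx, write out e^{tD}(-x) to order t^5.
- t - x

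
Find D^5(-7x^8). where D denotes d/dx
- 47040 x^{3}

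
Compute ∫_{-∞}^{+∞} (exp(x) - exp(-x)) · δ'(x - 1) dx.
- 2 \cosh{\left(1 \right)}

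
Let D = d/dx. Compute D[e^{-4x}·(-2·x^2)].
4 x \left(2 x - 1\right) e^{- 4 x}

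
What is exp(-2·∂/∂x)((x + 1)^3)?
x^{3} - 3 x^{2} + 3 x - 1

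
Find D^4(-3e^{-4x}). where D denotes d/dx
- 768 e^{- 4 x}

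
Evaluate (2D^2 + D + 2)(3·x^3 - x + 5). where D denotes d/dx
6 x^{3} + 9 x^{2} + 34 x + 9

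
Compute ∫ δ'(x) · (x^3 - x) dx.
1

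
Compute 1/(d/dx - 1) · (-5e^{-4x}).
e^{- 4 x}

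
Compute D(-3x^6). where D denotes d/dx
- 18 x^{5}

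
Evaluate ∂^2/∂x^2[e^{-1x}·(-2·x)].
2 \left(2 - x\right) e^{- x}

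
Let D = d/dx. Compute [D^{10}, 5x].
50D^{9}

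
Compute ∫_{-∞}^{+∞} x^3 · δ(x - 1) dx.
1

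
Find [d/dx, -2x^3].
- 6 x^{2}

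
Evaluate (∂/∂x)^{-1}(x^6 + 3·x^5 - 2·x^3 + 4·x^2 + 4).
\frac{x^{7}}{7} + \frac{x^{6}}{2} - \frac{x^{4}}{2} + \frac{4 x^{3}}{3} + 4 x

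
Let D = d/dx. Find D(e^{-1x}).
- e^{- x}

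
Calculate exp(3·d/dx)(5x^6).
5 x^{6} + 90 x^{5} + 675 x^{4} + 2700 x^{3} + 6075 x^{2} + 7290 x + 3645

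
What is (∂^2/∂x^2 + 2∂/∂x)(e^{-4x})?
8 e^{- 4 x}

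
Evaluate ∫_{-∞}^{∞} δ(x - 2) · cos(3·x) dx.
\cos{\left(6 \right)}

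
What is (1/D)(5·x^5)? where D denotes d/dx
\frac{5 x^{6}}{6}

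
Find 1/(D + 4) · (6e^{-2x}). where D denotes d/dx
3 e^{- 2 x}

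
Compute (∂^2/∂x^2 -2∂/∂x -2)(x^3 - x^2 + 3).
- 2 x^{3} - 4 x^{2} + 10 x - 8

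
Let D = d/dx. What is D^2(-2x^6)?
- 60 x^{4}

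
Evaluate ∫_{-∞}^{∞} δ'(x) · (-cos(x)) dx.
0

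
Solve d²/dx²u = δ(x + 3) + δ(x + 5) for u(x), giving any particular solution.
\frac{|x + 3|}{2} + \frac{|x + 5|}{2}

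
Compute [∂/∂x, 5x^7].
35 x^{6}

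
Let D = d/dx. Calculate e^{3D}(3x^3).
3 x^{3} + 27 x^{2} + 81 x + 81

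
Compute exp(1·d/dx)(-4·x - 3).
- 4 x - 7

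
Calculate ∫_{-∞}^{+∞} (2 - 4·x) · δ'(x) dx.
4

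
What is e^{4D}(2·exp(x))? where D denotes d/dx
2 e^{x + 4}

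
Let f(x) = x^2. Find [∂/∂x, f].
2 x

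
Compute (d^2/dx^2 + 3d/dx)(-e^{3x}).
- 18 e^{3 x}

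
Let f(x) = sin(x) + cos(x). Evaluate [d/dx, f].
- \sin{\left(x \right)} + \cos{\left(x \right)}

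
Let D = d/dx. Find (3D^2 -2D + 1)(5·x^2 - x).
5 x^{2} - 21 x + 32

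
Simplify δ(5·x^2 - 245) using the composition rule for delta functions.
\frac{\delta(x - 7) + \delta(x + 7)}{70}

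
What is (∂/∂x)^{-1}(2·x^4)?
\frac{2 x^{5}}{5}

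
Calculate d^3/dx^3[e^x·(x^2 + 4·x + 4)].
\left(x^{2} + 10 x + 22\right) e^{x}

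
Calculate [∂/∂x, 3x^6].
18 x^{5}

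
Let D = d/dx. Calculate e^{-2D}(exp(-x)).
e^{2 - x}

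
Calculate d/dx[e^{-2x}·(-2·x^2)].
4 x \left(x - 1\right) e^{- 2 x}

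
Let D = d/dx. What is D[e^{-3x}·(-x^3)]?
3 x^{2} \left(x - 1\right) e^{- 3 x}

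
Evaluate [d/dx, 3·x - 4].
3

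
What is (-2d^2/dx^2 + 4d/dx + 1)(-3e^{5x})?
87 e^{5 x}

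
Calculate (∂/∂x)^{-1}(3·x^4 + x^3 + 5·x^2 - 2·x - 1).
\frac{3 x^{5}}{5} + \frac{x^{4}}{4} + \frac{5 x^{3}}{3} - x^{2} - x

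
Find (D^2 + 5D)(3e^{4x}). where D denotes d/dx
108 e^{4 x}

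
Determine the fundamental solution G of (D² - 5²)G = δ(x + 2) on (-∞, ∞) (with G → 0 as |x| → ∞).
-\frac{e^{-5|x + 2|}}{10}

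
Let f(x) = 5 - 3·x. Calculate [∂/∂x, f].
-3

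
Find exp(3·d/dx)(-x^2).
- x^{2} - 6 x - 9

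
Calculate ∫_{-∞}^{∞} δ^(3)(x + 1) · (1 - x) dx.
0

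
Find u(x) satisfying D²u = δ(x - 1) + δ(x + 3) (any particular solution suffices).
\frac{|x - 1|}{2} + \frac{|x + 3|}{2}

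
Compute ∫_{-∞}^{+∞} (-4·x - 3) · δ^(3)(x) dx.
0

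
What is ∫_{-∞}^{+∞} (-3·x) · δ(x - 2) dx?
-6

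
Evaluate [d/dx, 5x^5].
25 x^{4}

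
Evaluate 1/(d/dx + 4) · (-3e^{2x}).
- \frac{e^{2 x}}{2}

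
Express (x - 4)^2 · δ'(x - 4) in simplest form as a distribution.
0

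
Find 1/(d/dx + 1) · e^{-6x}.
- \frac{e^{- 6 x}}{5}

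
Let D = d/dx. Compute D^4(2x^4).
48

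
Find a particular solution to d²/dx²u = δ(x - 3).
\frac{|x - 3|}{2}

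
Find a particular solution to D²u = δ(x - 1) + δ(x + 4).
\frac{|x - 1|}{2} + \frac{|x + 4|}{2}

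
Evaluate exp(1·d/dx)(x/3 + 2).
\frac{x}{3} + \frac{7}{3}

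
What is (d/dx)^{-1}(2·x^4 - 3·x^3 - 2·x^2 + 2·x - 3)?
\frac{2 x^{5}}{5} - \frac{3 x^{4}}{4} - \frac{2 x^{3}}{3} + x^{2} - 3 x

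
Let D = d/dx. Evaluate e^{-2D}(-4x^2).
- 4 x^{2} + 16 x - 16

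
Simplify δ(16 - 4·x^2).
\frac{\delta(x - 2) + \delta(x + 2)}{16}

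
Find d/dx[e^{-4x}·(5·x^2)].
10 x \left(1 - 2 x\right) e^{- 4 x}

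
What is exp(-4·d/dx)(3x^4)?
3 x^{4} - 48 x^{3} + 288 x^{2} - 768 x + 768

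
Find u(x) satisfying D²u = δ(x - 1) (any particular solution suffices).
\frac{|x - 1|}{2}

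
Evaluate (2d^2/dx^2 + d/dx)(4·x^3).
12 x \left(x + 4\right)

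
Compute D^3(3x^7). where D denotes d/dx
630 x^{4}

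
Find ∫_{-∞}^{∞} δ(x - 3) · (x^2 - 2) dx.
7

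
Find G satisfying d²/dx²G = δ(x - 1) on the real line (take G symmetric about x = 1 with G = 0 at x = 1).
\frac{|x - 1|}{2}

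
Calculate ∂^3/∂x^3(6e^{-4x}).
- 384 e^{- 4 x}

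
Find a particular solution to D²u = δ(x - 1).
\frac{|x - 1|}{2}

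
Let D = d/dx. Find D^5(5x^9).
75600 x^{4}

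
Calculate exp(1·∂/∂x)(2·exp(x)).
2 e^{x + 1}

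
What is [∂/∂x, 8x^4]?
32 x^{3}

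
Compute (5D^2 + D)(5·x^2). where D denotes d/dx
10 x + 50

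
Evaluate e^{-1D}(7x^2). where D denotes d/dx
7 x^{2} - 14 x + 7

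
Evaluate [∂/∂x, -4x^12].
- 48 x^{11}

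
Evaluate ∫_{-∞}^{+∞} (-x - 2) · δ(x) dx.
-2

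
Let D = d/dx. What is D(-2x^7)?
- 14 x^{6}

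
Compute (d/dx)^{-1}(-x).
- \frac{x^{2}}{2}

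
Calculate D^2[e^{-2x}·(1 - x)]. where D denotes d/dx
4 \left(2 - x\right) e^{- 2 x}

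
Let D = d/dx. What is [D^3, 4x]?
12D^{2}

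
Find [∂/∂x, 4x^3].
12 x^{2}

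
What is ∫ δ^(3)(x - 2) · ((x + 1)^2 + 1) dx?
0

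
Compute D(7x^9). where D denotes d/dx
63 x^{8}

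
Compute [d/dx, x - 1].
1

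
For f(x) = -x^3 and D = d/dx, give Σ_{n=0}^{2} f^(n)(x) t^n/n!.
x \left(- 3 t^{2} - 3 t x - x^{2}\right)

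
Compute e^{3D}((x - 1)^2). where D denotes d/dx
x^{2} + 4 x + 4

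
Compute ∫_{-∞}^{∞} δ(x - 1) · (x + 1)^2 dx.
4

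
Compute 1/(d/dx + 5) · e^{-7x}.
- \frac{e^{- 7 x}}{2}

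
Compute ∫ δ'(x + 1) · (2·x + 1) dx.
-2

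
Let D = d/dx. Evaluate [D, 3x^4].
12 x^{3}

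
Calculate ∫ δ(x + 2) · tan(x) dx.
- \tan{\left(2 \right)}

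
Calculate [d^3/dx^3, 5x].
15\frac{d^{2}}{dx^{2}}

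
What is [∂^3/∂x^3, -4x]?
-12\frac{d^{2}}{dx^{2}}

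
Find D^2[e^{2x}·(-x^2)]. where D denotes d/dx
\left(- 4 x^{2} - 8 x - 2\right) e^{2 x}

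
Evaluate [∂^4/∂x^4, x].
4\frac{d^{3}}{dx^{3}}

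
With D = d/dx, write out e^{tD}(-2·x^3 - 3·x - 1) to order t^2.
- 6 t^{2} x - 3 t \left(2 x^{2} + 1\right) - 2 x^{3} - 3 x - 1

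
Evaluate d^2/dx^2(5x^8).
280 x^{6}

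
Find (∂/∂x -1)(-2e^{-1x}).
4 e^{- x}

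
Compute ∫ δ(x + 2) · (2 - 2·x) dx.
6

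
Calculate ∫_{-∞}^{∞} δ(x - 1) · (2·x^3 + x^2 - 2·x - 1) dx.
0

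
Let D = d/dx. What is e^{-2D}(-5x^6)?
- 5 x^{6} + 60 x^{5} - 300 x^{4} + 800 x^{3} - 1200 x^{2} + 960 x - 320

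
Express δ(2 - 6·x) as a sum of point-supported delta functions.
\frac{\delta(x - 1/3)}{6}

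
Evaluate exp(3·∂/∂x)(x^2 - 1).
x^{2} + 6 x + 8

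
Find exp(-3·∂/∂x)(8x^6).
8 x^{6} - 144 x^{5} + 1080 x^{4} - 4320 x^{3} + 9720 x^{2} - 11664 x + 5832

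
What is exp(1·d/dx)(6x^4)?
6 x^{4} + 24 x^{3} + 36 x^{2} + 24 x + 6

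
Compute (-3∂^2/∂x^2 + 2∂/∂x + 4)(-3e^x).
- 9 e^{x}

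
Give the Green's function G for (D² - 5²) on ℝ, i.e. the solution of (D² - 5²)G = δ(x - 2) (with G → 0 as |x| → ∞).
-\frac{e^{-5|x - 2|}}{10}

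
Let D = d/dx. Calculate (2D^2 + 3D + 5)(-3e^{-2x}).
- 21 e^{- 2 x}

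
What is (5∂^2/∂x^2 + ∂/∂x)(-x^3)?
3 x \left(- x - 10\right)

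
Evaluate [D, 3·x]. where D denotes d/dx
3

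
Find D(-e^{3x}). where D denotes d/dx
- 3 e^{3 x}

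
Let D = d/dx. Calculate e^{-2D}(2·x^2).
2 x^{2} - 8 x + 8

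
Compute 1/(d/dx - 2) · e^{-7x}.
- \frac{e^{- 7 x}}{9}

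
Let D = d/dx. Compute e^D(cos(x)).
\cos{\left(x + 1 \right)}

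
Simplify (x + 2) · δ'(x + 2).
-\delta(x + 2)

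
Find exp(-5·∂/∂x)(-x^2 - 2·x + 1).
- x^{2} + 8 x - 14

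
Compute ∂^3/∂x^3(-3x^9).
- 1512 x^{6}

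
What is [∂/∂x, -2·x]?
-2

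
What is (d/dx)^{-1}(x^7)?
\frac{x^{8}}{8}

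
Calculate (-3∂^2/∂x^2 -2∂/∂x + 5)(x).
5 x - 2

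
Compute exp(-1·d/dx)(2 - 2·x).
4 - 2 x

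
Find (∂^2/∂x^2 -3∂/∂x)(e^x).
- 2 e^{x}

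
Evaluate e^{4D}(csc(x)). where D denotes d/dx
\csc{\left(x + 4 \right)}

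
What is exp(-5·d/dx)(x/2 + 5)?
\frac{x}{2} + \frac{5}{2}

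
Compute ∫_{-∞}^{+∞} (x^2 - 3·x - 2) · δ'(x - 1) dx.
1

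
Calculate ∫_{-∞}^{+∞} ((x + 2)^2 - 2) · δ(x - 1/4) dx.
\frac{49}{16}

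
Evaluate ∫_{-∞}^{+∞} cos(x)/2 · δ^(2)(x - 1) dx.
- \frac{\cos{\left(1 \right)}}{2}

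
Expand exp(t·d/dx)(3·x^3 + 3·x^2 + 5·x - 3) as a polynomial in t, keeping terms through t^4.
3 t^{3} + t^{2} \left(9 x + 3\right) + t \left(9 x^{2} + 6 x + 5\right) + 3 x^{3} + 3 x^{2} + 5 x - 3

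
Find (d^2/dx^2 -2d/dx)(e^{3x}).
3 e^{3 x}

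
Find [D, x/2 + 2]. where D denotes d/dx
\frac{1}{2}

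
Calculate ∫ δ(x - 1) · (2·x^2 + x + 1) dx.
4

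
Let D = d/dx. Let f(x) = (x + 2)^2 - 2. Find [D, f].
2 x + 4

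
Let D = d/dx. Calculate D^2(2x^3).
12 x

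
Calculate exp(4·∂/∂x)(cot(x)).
\cot{\left(x + 4 \right)}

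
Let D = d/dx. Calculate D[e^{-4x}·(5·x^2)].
10 x \left(1 - 2 x\right) e^{- 4 x}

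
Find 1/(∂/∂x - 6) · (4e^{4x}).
- 2 e^{4 x}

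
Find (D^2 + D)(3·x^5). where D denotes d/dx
15 x^{3} \left(x + 4\right)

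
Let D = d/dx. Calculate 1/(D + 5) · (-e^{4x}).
- \frac{e^{4 x}}{9}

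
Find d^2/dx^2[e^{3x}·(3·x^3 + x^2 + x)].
\left(27 x^{3} + 63 x^{2} + 39 x + 8\right) e^{3 x}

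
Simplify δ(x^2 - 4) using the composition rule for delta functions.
\frac{\delta(x - 2) + \delta(x + 2)}{4}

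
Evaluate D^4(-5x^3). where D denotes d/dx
0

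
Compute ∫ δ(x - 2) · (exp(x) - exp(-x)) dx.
2 \sinh{\left(2 \right)}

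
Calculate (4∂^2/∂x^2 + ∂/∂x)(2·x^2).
4 x + 16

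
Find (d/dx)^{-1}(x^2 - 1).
\frac{x^{3}}{3} - x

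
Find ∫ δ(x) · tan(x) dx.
0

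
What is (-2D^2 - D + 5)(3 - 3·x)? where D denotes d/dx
18 - 15 x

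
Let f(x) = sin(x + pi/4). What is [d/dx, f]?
\cos{\left(x + \frac{\pi}{4} \right)}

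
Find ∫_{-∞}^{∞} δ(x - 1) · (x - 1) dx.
0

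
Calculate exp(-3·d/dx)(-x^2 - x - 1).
- x^{2} + 5 x - 7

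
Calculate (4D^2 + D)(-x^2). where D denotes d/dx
- 2 x - 8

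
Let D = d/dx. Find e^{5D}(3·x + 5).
3 x + 20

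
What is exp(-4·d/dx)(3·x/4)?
\frac{3 x}{4} - 3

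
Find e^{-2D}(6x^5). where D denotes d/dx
6 x^{5} - 60 x^{4} + 240 x^{3} - 480 x^{2} + 480 x - 192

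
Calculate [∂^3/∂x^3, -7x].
-21\frac{d^{2}}{dx^{2}}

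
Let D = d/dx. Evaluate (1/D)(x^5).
\frac{x^{6}}{6}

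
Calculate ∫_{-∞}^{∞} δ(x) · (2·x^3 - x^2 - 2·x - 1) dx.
-1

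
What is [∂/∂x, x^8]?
8 x^{7}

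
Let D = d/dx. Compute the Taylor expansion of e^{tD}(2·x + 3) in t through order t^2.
2 t + 2 x + 3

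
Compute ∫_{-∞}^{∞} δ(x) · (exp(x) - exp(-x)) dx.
0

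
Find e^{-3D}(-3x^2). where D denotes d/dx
- 3 x^{2} + 18 x - 27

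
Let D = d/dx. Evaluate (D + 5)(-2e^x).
- 12 e^{x}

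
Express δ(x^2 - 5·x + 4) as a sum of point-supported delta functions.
\frac{\delta(x - 4) + \delta(x - 1)}{3}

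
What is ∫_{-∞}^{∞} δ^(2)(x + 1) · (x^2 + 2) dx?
2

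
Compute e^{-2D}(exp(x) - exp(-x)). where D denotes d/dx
- e^{2 - x} + e^{x - 2}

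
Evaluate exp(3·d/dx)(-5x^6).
- 5 x^{6} - 90 x^{5} - 675 x^{4} - 2700 x^{3} - 6075 x^{2} - 7290 x - 3645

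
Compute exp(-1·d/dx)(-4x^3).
- 4 x^{3} + 12 x^{2} - 12 x + 4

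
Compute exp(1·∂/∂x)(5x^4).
5 x^{4} + 20 x^{3} + 30 x^{2} + 20 x + 5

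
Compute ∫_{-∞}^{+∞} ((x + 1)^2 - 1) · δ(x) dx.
0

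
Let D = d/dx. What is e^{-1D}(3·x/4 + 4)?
\frac{3 x}{4} + \frac{13}{4}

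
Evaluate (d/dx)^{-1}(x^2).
\frac{x^{3}}{3}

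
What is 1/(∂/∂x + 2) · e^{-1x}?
e^{- x}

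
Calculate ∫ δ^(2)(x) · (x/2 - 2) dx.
0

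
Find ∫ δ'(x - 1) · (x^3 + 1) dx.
-3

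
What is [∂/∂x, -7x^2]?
- 14 x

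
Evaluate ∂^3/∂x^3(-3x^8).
- 1008 x^{5}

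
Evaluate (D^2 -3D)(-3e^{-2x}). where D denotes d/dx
- 30 e^{- 2 x}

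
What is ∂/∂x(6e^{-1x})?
- 6 e^{- x}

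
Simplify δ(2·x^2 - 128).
\frac{\delta(x - 8) + \delta(x + 8)}{32}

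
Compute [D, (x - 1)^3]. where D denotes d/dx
3 \left(x - 1\right)^{2}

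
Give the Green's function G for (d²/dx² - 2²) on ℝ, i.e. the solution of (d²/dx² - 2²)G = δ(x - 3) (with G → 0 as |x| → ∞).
-\frac{e^{-2|x - 3|}}{4}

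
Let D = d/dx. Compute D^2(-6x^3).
- 36 x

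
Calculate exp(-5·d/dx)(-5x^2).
- 5 x^{2} + 50 x - 125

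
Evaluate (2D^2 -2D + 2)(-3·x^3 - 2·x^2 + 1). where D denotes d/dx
- 6 x^{3} + 14 x^{2} - 28 x - 6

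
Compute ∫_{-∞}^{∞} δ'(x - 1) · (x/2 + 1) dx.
- \frac{1}{2}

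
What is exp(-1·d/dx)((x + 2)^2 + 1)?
x^{2} + 2 x + 2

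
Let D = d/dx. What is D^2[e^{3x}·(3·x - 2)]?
27 x e^{3 x}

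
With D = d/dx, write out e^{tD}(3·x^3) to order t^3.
3 t^{3} + 9 t^{2} x + 9 t x^{2} + 3 x^{3}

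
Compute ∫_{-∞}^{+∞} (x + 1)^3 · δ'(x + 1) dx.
0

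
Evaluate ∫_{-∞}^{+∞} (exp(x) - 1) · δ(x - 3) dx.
-1 + e^{3}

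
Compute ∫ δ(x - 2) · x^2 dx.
4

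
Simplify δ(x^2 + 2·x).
\frac{\delta(x + 2) + \delta(x)}{2}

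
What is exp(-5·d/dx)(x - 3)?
x - 8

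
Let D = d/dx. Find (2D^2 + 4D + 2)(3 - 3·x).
- 6 x - 6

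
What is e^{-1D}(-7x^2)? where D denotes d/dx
- 7 x^{2} + 14 x - 7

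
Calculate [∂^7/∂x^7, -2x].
-14\frac{d^{6}}{dx^{6}}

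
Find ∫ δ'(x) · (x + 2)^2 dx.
-4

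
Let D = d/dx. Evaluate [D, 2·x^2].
4 x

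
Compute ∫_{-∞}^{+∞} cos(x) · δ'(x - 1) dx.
\sin{\left(1 \right)}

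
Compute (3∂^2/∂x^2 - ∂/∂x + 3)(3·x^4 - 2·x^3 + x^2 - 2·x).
9 x^{4} - 18 x^{3} + 117 x^{2} - 44 x + 8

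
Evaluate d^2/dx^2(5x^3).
30 x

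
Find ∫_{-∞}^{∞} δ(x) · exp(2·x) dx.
1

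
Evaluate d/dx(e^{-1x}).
- e^{- x}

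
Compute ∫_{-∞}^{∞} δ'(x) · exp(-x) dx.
1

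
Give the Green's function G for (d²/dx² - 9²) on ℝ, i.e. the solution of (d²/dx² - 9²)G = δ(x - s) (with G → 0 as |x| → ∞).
-\frac{e^{-9|x-s|}}{18}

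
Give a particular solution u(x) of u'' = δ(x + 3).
\frac{|x + 3|}{2}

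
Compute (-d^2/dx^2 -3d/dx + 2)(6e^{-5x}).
- 48 e^{- 5 x}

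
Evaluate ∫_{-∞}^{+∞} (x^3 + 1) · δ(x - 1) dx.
2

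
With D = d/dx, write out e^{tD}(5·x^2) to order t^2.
5 t^{2} + 10 t x + 5 x^{2}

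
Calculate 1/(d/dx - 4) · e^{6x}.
\frac{e^{6 x}}{2}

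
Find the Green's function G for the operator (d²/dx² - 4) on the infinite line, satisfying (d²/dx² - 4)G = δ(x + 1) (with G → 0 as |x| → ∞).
-\frac{e^{-2|x + 1|}}{4}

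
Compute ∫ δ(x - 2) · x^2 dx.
4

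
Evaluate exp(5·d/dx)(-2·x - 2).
- 2 x - 12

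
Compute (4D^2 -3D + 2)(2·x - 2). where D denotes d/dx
4 x - 10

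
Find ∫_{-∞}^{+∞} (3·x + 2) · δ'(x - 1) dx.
-3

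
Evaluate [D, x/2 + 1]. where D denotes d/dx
\frac{1}{2}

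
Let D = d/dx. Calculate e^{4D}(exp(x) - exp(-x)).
2 \sinh{\left(x + 4 \right)}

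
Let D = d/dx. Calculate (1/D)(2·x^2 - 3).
\frac{2 x^{3}}{3} - 3 x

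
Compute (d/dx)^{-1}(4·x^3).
x^{4}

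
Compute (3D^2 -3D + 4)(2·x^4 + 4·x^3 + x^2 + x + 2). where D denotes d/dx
8 x^{4} - 8 x^{3} + 40 x^{2} + 70 x + 11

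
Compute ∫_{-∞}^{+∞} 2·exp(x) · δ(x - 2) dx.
2 e^{2}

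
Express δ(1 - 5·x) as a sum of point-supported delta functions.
\frac{\delta(x - 1/5)}{5}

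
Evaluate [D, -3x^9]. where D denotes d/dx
- 27 x^{8}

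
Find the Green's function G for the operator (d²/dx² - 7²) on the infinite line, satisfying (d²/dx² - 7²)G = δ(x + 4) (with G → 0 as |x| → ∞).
-\frac{e^{-7|x + 4|}}{14}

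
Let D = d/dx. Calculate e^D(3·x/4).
\frac{3 x}{4} + \frac{3}{4}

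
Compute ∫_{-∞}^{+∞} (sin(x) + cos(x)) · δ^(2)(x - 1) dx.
- \sin{\left(1 \right)} - \cos{\left(1 \right)}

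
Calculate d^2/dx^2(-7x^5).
- 140 x^{3}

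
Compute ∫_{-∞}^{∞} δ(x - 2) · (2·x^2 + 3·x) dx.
14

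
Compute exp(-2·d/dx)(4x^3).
4 x^{3} - 24 x^{2} + 48 x - 32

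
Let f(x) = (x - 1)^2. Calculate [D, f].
2 x - 2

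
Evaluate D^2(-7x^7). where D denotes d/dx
- 294 x^{5}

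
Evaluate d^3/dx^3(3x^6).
360 x^{3}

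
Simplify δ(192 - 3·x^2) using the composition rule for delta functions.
\frac{\delta(x - 8) + \delta(x + 8)}{48}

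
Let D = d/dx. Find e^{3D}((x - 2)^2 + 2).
x^{2} + 2 x + 3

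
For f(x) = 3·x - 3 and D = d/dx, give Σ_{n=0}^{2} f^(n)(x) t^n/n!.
3 t + 3 x - 3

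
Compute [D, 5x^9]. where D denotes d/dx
45 x^{8}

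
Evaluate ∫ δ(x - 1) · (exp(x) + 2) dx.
2 + e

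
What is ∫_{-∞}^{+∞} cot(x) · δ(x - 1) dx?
\cot{\left(1 \right)}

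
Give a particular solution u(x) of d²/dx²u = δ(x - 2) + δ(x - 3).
\frac{|x - 2|}{2} + \frac{|x - 3|}{2}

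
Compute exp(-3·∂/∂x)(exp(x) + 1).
e^{x - 3} + 1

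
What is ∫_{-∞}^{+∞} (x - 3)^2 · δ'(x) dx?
6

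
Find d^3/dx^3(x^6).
120 x^{3}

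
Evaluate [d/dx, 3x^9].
27 x^{8}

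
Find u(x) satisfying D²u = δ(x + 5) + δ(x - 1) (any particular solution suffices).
\frac{|x + 5|}{2} + \frac{|x - 1|}{2}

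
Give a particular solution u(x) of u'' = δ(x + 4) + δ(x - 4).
\frac{|x + 4|}{2} + \frac{|x - 4|}{2}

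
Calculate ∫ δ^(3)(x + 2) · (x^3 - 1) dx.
-6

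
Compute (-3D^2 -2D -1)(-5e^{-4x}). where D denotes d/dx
205 e^{- 4 x}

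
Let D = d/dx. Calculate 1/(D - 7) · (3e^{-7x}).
- \frac{3 e^{- 7 x}}{14}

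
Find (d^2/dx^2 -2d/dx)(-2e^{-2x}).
- 16 e^{- 2 x}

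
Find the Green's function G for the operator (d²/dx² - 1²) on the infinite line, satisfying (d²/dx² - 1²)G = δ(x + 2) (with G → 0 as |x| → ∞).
-\frac{e^{-|x + 2|}}{2}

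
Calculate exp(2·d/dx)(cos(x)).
\cos{\left(x + 2 \right)}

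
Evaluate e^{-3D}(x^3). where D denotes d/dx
x^{3} - 9 x^{2} + 27 x - 27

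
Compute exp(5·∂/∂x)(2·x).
2 x + 10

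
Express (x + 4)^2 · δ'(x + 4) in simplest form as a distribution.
0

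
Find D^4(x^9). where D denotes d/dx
3024 x^{5}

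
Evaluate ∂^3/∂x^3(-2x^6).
- 240 x^{3}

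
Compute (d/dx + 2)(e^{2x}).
4 e^{2 x}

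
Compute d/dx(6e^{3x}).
18 e^{3 x}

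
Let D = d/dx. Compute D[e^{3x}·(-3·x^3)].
9 x^{2} \left(- x - 1\right) e^{3 x}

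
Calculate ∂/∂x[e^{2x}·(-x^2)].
2 x \left(- x - 1\right) e^{2 x}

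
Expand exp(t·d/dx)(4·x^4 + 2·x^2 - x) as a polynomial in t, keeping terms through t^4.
4 t^{4} + 16 t^{3} x + t^{2} \left(24 x^{2} + 2\right) + t \left(16 x^{3} + 4 x - 1\right) + 4 x^{4} + 2 x^{2} - x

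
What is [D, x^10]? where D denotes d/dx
10 x^{9}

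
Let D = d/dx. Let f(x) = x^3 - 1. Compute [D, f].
3 x^{2}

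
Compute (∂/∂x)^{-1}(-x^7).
- \frac{x^{8}}{8}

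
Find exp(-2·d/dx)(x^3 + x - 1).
x^{3} - 6 x^{2} + 13 x - 11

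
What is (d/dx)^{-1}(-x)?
- \frac{x^{2}}{2}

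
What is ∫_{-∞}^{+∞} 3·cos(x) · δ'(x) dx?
0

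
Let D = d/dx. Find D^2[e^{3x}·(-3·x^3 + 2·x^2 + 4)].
\left(- 27 x^{3} - 36 x^{2} + 6 x + 40\right) e^{3 x}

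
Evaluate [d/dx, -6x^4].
- 24 x^{3}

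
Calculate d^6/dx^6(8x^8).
161280 x^{2}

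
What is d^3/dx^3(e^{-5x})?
- 125 e^{- 5 x}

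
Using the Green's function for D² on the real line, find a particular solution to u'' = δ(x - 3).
\frac{|x - 3|}{2}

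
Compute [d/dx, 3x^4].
12 x^{3}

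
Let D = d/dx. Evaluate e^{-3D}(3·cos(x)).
3 \cos{\left(x - 3 \right)}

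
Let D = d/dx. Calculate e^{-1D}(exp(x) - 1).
e^{x - 1} - 1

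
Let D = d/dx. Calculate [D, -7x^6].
- 42 x^{5}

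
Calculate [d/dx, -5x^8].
- 40 x^{7}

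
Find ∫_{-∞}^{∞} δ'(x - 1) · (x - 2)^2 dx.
2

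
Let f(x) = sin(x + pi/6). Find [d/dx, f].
\cos{\left(x + \frac{\pi}{6} \right)}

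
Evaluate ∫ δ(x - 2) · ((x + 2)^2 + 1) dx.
17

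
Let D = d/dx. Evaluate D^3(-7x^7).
- 1470 x^{4}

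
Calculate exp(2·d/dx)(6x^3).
6 x^{3} + 36 x^{2} + 72 x + 48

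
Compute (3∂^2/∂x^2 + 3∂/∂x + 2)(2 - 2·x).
- 4 x - 2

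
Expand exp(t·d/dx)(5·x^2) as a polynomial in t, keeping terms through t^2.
5 t^{2} + 10 t x + 5 x^{2}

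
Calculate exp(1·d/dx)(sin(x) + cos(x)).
\sqrt{2} \sin{\left(x + \frac{\pi}{4} + 1 \right)}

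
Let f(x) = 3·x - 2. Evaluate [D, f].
3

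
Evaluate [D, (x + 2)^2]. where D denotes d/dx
2 x + 4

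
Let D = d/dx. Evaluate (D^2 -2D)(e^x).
- e^{x}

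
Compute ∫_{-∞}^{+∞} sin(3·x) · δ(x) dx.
0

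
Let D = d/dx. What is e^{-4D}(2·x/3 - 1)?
\frac{2 x}{3} - \frac{11}{3}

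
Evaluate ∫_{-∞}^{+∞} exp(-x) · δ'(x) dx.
1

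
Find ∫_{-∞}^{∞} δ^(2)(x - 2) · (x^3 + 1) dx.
12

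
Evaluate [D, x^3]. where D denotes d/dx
3 x^{2}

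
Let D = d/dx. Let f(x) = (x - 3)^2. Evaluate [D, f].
2 x - 6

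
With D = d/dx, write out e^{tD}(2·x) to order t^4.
2 t + 2 x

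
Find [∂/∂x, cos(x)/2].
- \frac{\sin{\left(x \right)}}{2}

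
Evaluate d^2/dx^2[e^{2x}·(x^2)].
\left(4 x^{2} + 8 x + 2\right) e^{2 x}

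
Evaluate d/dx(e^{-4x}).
- 4 e^{- 4 x}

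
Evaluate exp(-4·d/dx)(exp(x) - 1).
e^{x - 4} - 1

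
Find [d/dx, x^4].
4 x^{3}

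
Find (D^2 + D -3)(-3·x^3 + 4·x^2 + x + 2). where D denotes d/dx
9 x^{3} - 21 x^{2} - 13 x + 3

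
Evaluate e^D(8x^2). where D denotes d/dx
8 x^{2} + 16 x + 8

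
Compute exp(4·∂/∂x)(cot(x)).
\cot{\left(x + 4 \right)}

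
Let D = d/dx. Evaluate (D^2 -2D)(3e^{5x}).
45 e^{5 x}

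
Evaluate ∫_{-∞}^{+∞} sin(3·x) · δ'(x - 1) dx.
- 3 \cos{\left(3 \right)}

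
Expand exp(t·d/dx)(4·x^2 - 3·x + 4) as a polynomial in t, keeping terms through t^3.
4 t^{2} + t \left(8 x - 3\right) + 4 x^{2} - 3 x + 4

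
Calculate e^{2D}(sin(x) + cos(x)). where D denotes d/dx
\sqrt{2} \sin{\left(x + \frac{\pi}{4} + 2 \right)}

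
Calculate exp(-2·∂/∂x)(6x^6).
6 x^{6} - 72 x^{5} + 360 x^{4} - 960 x^{3} + 1440 x^{2} - 1152 x + 384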